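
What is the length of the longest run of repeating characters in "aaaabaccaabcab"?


Input: "aaaabaccaabcab"
Scanning for longest run:
  Position 1 ('a'): continues run of 'a', length=2
  Position 2 ('a'): continues run of 'a', length=3
  Position 3 ('a'): continues run of 'a', length=4
  Position 4 ('b'): new char, reset run to 1
  Position 5 ('a'): new char, reset run to 1
  Position 6 ('c'): new char, reset run to 1
  Position 7 ('c'): continues run of 'c', length=2
  Position 8 ('a'): new char, reset run to 1
  Position 9 ('a'): continues run of 'a', length=2
  Position 10 ('b'): new char, reset run to 1
  Position 11 ('c'): new char, reset run to 1
  Position 12 ('a'): new char, reset run to 1
  Position 13 ('b'): new char, reset run to 1
Longest run: 'a' with length 4

4


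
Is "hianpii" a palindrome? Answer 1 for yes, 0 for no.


Input: hianpii
Reversed: iipnaih
  Compare pos 0 ('h') with pos 6 ('i'): MISMATCH
  Compare pos 1 ('i') with pos 5 ('i'): match
  Compare pos 2 ('a') with pos 4 ('p'): MISMATCH
Result: not a palindrome

0


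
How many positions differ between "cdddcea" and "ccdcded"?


Comparing "cdddcea" and "ccdcded" position by position:
  Position 0: 'c' vs 'c' => same
  Position 1: 'd' vs 'c' => DIFFER
  Position 2: 'd' vs 'd' => same
  Position 3: 'd' vs 'c' => DIFFER
  Position 4: 'c' vs 'd' => DIFFER
  Position 5: 'e' vs 'e' => same
  Position 6: 'a' vs 'd' => DIFFER
Positions that differ: 4

4


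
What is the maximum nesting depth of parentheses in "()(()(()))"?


Input: "()(()(()))"
Tracking depth:
  Position 0 '(': depth becomes 1
  Position 1 ')': depth becomes 0
  Position 2 '(': depth becomes 1
  Position 3 '(': depth becomes 2
  Position 4 ')': depth becomes 1
  Position 5 '(': depth becomes 2
  Position 6 '(': depth becomes 3
  Position 7 ')': depth becomes 2
  Position 8 ')': depth becomes 1
  Position 9 ')': depth becomes 0
Maximum depth reached: 3

3


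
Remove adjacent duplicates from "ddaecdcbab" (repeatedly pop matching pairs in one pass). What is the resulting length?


Input: ddaecdcbab
Stack-based adjacent duplicate removal:
  Read 'd': push. Stack: d
  Read 'd': matches stack top 'd' => pop. Stack: (empty)
  Read 'a': push. Stack: a
  Read 'e': push. Stack: ae
  Read 'c': push. Stack: aec
  Read 'd': push. Stack: aecd
  Read 'c': push. Stack: aecdc
  Read 'b': push. Stack: aecdcb
  Read 'a': push. Stack: aecdcba
  Read 'b': push. Stack: aecdcbab
Final stack: "aecdcbab" (length 8)

8


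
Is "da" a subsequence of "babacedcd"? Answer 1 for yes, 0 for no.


Check if "da" is a subsequence of "babacedcd"
Greedy scan:
  Position 0 ('b'): no match needed
  Position 1 ('a'): no match needed
  Position 2 ('b'): no match needed
  Position 3 ('a'): no match needed
  Position 4 ('c'): no match needed
  Position 5 ('e'): no match needed
  Position 6 ('d'): matches sub[0] = 'd'
  Position 7 ('c'): no match needed
  Position 8 ('d'): no match needed
Only matched 1/2 characters => not a subsequence

0


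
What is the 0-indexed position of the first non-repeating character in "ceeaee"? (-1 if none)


Input: ceeaee
Character frequencies:
  'a': 1
  'c': 1
  'e': 4
Scanning left to right for freq == 1:
  Position 0 ('c'): unique! => answer = 0

0


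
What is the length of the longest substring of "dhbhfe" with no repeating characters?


Input: "dhbhfe"
Sliding window (track last position of each char):
  Position 0 ('d'): window [0,0] length 1 -- new best
  Position 1 ('h'): window [0,1] length 2 -- new best
  Position 2 ('b'): window [0,2] length 3 -- new best
  Position 3 ('h'): repeat (last at 1), move window start to 2
  Position 3 ('h'): window [2,3] length 2
  Position 4 ('f'): window [2,4] length 3
  Position 5 ('e'): window [2,5] length 4 -- new best
Longest substring with no repeats: "bhfe" with length 4

4


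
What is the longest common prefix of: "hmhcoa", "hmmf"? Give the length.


Words: hmhcoa, hmmf
  Position 0: all 'h' => match
  Position 1: all 'm' => match
  Position 2: ('h', 'm') => mismatch, stop
LCP = "hm" (length 2)

2


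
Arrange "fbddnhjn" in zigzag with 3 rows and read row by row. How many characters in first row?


Zigzag "fbddnhjn" into 3 rows:
Placing characters:
  'f' => row 0
  'b' => row 1
  'd' => row 2
  'd' => row 1
  'n' => row 0
  'h' => row 1
  'j' => row 2
  'n' => row 1
Rows:
  Row 0: "fn"
  Row 1: "bdhn"
  Row 2: "dj"
First row length: 2

2


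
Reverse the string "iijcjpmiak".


Input: iijcjpmiak
Reading characters right to left:
  Position 9: 'k'
  Position 8: 'a'
  Position 7: 'i'
  Position 6: 'm'
  Position 5: 'p'
  Position 4: 'j'
  Position 3: 'c'
  Position 2: 'j'
  Position 1: 'i'
  Position 0: 'i'
Reversed: kaimpjcjii

kaimpjcjii


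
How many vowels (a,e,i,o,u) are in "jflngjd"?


Input: jflngjd
Checking each character:
  'j' at position 0: consonant
  'f' at position 1: consonant
  'l' at position 2: consonant
  'n' at position 3: consonant
  'g' at position 4: consonant
  'j' at position 5: consonant
  'd' at position 6: consonant
Total vowels: 0

0


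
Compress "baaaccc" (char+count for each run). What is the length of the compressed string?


Input: baaaccc
Runs:
  'b' x 1 => "b1"
  'a' x 3 => "a3"
  'c' x 3 => "c3"
Compressed: "b1a3c3"
Compressed length: 6

6


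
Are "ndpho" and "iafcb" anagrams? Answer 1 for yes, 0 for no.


Strings: "ndpho", "iafcb"
Sorted first:  dhnop
Sorted second: abcfi
Differ at position 0: 'd' vs 'a' => not anagrams

0


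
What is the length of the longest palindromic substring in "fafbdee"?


Input: "fafbdee"
Checking substrings for palindromes:
  [0:3] "faf" (len 3) => palindrome
  [5:7] "ee" (len 2) => palindrome
Longest palindromic substring: "faf" with length 3

3


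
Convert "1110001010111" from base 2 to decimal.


Input: "1110001010111" in base 2
Positional expansion:
  Digit '1' (value 1) x 2^12 = 4096
  Digit '1' (value 1) x 2^11 = 2048
  Digit '1' (value 1) x 2^10 = 1024
  Digit '0' (value 0) x 2^9 = 0
  Digit '0' (value 0) x 2^8 = 0
  Digit '0' (value 0) x 2^7 = 0
  Digit '1' (value 1) x 2^6 = 64
  Digit '0' (value 0) x 2^5 = 0
  Digit '1' (value 1) x 2^4 = 16
  Digit '0' (value 0) x 2^3 = 0
  Digit '1' (value 1) x 2^2 = 4
  Digit '1' (value 1) x 2^1 = 2
  Digit '1' (value 1) x 2^0 = 1
Sum = 7255

7255


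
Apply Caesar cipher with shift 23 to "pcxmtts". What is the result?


Caesar cipher: shift "pcxmtts" by 23
  'p' (pos 15) + 23 = pos 12 = 'm'
  'c' (pos 2) + 23 = pos 25 = 'z'
  'x' (pos 23) + 23 = pos 20 = 'u'
  'm' (pos 12) + 23 = pos 9 = 'j'
  't' (pos 19) + 23 = pos 16 = 'q'
  't' (pos 19) + 23 = pos 16 = 'q'
  's' (pos 18) + 23 = pos 15 = 'p'
Result: mzujqqp

mzujqqp


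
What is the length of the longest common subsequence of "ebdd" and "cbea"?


LCS of "ebdd" and "cbea"
DP table:
           c    b    e    a
      0    0    0    0    0
  e   0    0    0    1    1
  b   0    0    1    1    1
  d   0    0    1    1    1
  d   0    0    1    1    1
LCS length = dp[4][4] = 1

1


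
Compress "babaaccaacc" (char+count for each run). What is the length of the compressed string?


Input: babaaccaacc
Runs:
  'b' x 1 => "b1"
  'a' x 1 => "a1"
  'b' x 1 => "b1"
  'a' x 2 => "a2"
  'c' x 2 => "c2"
  'a' x 2 => "a2"
  'c' x 2 => "c2"
Compressed: "b1a1b1a2c2a2c2"
Compressed length: 14

14


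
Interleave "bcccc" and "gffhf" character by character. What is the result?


Interleaving "bcccc" and "gffhf":
  Position 0: 'b' from first, 'g' from second => "bg"
  Position 1: 'c' from first, 'f' from second => "cf"
  Position 2: 'c' from first, 'f' from second => "cf"
  Position 3: 'c' from first, 'h' from second => "ch"
  Position 4: 'c' from first, 'f' from second => "cf"
Result: bgcfcfchcf

bgcfcfchcf


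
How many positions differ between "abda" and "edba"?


Comparing "abda" and "edba" position by position:
  Position 0: 'a' vs 'e' => DIFFER
  Position 1: 'b' vs 'd' => DIFFER
  Position 2: 'd' vs 'b' => DIFFER
  Position 3: 'a' vs 'a' => same
Positions that differ: 3

3


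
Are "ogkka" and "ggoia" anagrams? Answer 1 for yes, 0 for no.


Strings: "ogkka", "ggoia"
Sorted first:  agkko
Sorted second: aggio
Differ at position 2: 'k' vs 'g' => not anagrams

0


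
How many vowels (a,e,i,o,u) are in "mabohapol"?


Input: mabohapol
Checking each character:
  'm' at position 0: consonant
  'a' at position 1: vowel (running total: 1)
  'b' at position 2: consonant
  'o' at position 3: vowel (running total: 2)
  'h' at position 4: consonant
  'a' at position 5: vowel (running total: 3)
  'p' at position 6: consonant
  'o' at position 7: vowel (running total: 4)
  'l' at position 8: consonant
Total vowels: 4

4


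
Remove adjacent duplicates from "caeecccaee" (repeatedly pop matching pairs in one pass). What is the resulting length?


Input: caeecccaee
Stack-based adjacent duplicate removal:
  Read 'c': push. Stack: c
  Read 'a': push. Stack: ca
  Read 'e': push. Stack: cae
  Read 'e': matches stack top 'e' => pop. Stack: ca
  Read 'c': push. Stack: cac
  Read 'c': matches stack top 'c' => pop. Stack: ca
  Read 'c': push. Stack: cac
  Read 'a': push. Stack: caca
  Read 'e': push. Stack: cacae
  Read 'e': matches stack top 'e' => pop. Stack: caca
Final stack: "caca" (length 4)

4


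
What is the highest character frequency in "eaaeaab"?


Input: eaaeaab
Character counts:
  'a': 4
  'b': 1
  'e': 2
Maximum frequency: 4

4


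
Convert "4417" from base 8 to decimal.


Input: "4417" in base 8
Positional expansion:
  Digit '4' (value 4) x 8^3 = 2048
  Digit '4' (value 4) x 8^2 = 256
  Digit '1' (value 1) x 8^1 = 8
  Digit '7' (value 7) x 8^0 = 7
Sum = 2319

2319


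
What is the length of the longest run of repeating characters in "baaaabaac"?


Input: "baaaabaac"
Scanning for longest run:
  Position 1 ('a'): new char, reset run to 1
  Position 2 ('a'): continues run of 'a', length=2
  Position 3 ('a'): continues run of 'a', length=3
  Position 4 ('a'): continues run of 'a', length=4
  Position 5 ('b'): new char, reset run to 1
  Position 6 ('a'): new char, reset run to 1
  Position 7 ('a'): continues run of 'a', length=2
  Position 8 ('c'): new char, reset run to 1
Longest run: 'a' with length 4

4


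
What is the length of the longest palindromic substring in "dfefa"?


Input: "dfefa"
Checking substrings for palindromes:
  [1:4] "fef" (len 3) => palindrome
Longest palindromic substring: "fef" with length 3

3


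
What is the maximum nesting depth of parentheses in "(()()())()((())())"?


Input: "(()()())()((())())"
Tracking depth:
  Position 0 '(': depth becomes 1
  Position 1 '(': depth becomes 2
  Position 2 ')': depth becomes 1
  Position 3 '(': depth becomes 2
  Position 4 ')': depth becomes 1
  Position 5 '(': depth becomes 2
  Position 6 ')': depth becomes 1
  Position 7 ')': depth becomes 0
  Position 8 '(': depth becomes 1
  Position 9 ')': depth becomes 0
  Position 10 '(': depth becomes 1
  Position 11 '(': depth becomes 2
  Position 12 '(': depth becomes 3
  Position 13 ')': depth becomes 2
  Position 14 ')': depth becomes 1
  Position 15 '(': depth becomes 2
  Position 16 ')': depth becomes 1
  Position 17 ')': depth becomes 0
Maximum depth reached: 3

3


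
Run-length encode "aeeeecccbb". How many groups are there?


Input: aeeeecccbb
Scanning for consecutive runs:
  Group 1: 'a' x 1 (positions 0-0)
  Group 2: 'e' x 4 (positions 1-4)
  Group 3: 'c' x 3 (positions 5-7)
  Group 4: 'b' x 2 (positions 8-9)
Total groups: 4

4


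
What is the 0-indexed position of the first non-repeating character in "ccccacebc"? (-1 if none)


Input: ccccacebc
Character frequencies:
  'a': 1
  'b': 1
  'c': 6
  'e': 1
Scanning left to right for freq == 1:
  Position 0 ('c'): freq=6, skip
  Position 1 ('c'): freq=6, skip
  Position 2 ('c'): freq=6, skip
  Position 3 ('c'): freq=6, skip
  Position 4 ('a'): unique! => answer = 4

4


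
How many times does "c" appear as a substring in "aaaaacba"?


Searching for "c" in "aaaaacba"
Scanning each position:
  Position 0: "a" => no
  Position 1: "a" => no
  Position 2: "a" => no
  Position 3: "a" => no
  Position 4: "a" => no
  Position 5: "c" => MATCH
  Position 6: "b" => no
  Position 7: "a" => no
Total occurrences: 1

1


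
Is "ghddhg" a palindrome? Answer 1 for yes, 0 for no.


Input: ghddhg
Reversed: ghddhg
  Compare pos 0 ('g') with pos 5 ('g'): match
  Compare pos 1 ('h') with pos 4 ('h'): match
  Compare pos 2 ('d') with pos 3 ('d'): match
Result: palindrome

1


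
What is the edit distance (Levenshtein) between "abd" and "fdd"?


Computing edit distance: "abd" -> "fdd"
DP table:
           f    d    d
      0    1    2    3
  a   1    1    2    3
  b   2    2    2    3
  d   3    3    2    2
Edit distance = dp[3][3] = 2

2


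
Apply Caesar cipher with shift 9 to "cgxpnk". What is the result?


Caesar cipher: shift "cgxpnk" by 9
  'c' (pos 2) + 9 = pos 11 = 'l'
  'g' (pos 6) + 9 = pos 15 = 'p'
  'x' (pos 23) + 9 = pos 6 = 'g'
  'p' (pos 15) + 9 = pos 24 = 'y'
  'n' (pos 13) + 9 = pos 22 = 'w'
  'k' (pos 10) + 9 = pos 19 = 't'
Result: lpgywt

lpgywt


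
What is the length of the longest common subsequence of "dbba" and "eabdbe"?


LCS of "dbba" and "eabdbe"
DP table:
           e    a    b    d    b    e
      0    0    0    0    0    0    0
  d   0    0    0    0    1    1    1
  b   0    0    0    1    1    2    2
  b   0    0    0    1    1    2    2
  a   0    0    1    1    1    2    2
LCS length = dp[4][6] = 2

2


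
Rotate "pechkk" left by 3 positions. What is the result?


Input: "pechkk", rotate left by 3
First 3 characters: "pec"
Remaining characters: "hkk"
Concatenate remaining + first: "hkk" + "pec" = "hkkpec"

hkkpec


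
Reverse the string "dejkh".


Input: dejkh
Reading characters right to left:
  Position 4: 'h'
  Position 3: 'k'
  Position 2: 'j'
  Position 1: 'e'
  Position 0: 'd'
Reversed: hkjed

hkjed


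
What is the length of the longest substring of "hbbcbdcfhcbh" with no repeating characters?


Input: "hbbcbdcfhcbh"
Sliding window (track last position of each char):
  Position 0 ('h'): window [0,0] length 1 -- new best
  Position 1 ('b'): window [0,1] length 2 -- new best
  Position 2 ('b'): repeat (last at 1), move window start to 2
  Position 2 ('b'): window [2,2] length 1
  Position 3 ('c'): window [2,3] length 2
  Position 4 ('b'): repeat (last at 2), move window start to 3
  Position 4 ('b'): window [3,4] length 2
  Position 5 ('d'): window [3,5] length 3 -- new best
  Position 6 ('c'): repeat (last at 3), move window start to 4
  Position 6 ('c'): window [4,6] length 3
  Position 7 ('f'): window [4,7] length 4 -- new best
  Position 8 ('h'): window [4,8] length 5 -- new best
  Position 9 ('c'): repeat (last at 6), move window start to 7
  Position 9 ('c'): window [7,9] length 3
  Position 10 ('b'): window [7,10] length 4
  Position 11 ('h'): repeat (last at 8), move window start to 9
  Position 11 ('h'): window [9,11] length 3
Longest substring with no repeats: "bdcfh" with length 5

5


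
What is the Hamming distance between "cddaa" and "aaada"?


Comparing "cddaa" and "aaada" position by position:
  Position 0: 'c' vs 'a' => differ
  Position 1: 'd' vs 'a' => differ
  Position 2: 'd' vs 'a' => differ
  Position 3: 'a' vs 'd' => differ
  Position 4: 'a' vs 'a' => same
Total differences (Hamming distance): 4

4


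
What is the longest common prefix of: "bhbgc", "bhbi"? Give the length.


Words: bhbgc, bhbi
  Position 0: all 'b' => match
  Position 1: all 'h' => match
  Position 2: all 'b' => match
  Position 3: ('g', 'i') => mismatch, stop
LCP = "bhb" (length 3)

3


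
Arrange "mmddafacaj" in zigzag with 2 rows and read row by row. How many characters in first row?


Zigzag "mmddafacaj" into 2 rows:
Placing characters:
  'm' => row 0
  'm' => row 1
  'd' => row 0
  'd' => row 1
  'a' => row 0
  'f' => row 1
  'a' => row 0
  'c' => row 1
  'a' => row 0
  'j' => row 1
Rows:
  Row 0: "mdaaa"
  Row 1: "mdfcj"
First row length: 5

5


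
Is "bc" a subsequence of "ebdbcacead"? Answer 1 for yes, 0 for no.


Check if "bc" is a subsequence of "ebdbcacead"
Greedy scan:
  Position 0 ('e'): no match needed
  Position 1 ('b'): matches sub[0] = 'b'
  Position 2 ('d'): no match needed
  Position 3 ('b'): no match needed
  Position 4 ('c'): matches sub[1] = 'c'
  Position 5 ('a'): no match needed
  Position 6 ('c'): no match needed
  Position 7 ('e'): no match needed
  Position 8 ('a'): no match needed
  Position 9 ('d'): no match needed
All 2 characters matched => is a subsequence

1


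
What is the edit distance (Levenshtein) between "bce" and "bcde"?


Computing edit distance: "bce" -> "bcde"
DP table:
           b    c    d    e
      0    1    2    3    4
  b   1    0    1    2    3
  c   2    1    0    1    2
  e   3    2    1    1    1
Edit distance = dp[3][4] = 1

1


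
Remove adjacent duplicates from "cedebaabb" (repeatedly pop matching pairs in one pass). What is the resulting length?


Input: cedebaabb
Stack-based adjacent duplicate removal:
  Read 'c': push. Stack: c
  Read 'e': push. Stack: ce
  Read 'd': push. Stack: ced
  Read 'e': push. Stack: cede
  Read 'b': push. Stack: cedeb
  Read 'a': push. Stack: cedeba
  Read 'a': matches stack top 'a' => pop. Stack: cedeb
  Read 'b': matches stack top 'b' => pop. Stack: cede
  Read 'b': push. Stack: cedeb
Final stack: "cedeb" (length 5)

5


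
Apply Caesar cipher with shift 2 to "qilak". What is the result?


Caesar cipher: shift "qilak" by 2
  'q' (pos 16) + 2 = pos 18 = 's'
  'i' (pos 8) + 2 = pos 10 = 'k'
  'l' (pos 11) + 2 = pos 13 = 'n'
  'a' (pos 0) + 2 = pos 2 = 'c'
  'k' (pos 10) + 2 = pos 12 = 'm'
Result: skncm

skncm


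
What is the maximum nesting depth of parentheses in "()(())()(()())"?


Input: "()(())()(()())"
Tracking depth:
  Position 0 '(': depth becomes 1
  Position 1 ')': depth becomes 0
  Position 2 '(': depth becomes 1
  Position 3 '(': depth becomes 2
  Position 4 ')': depth becomes 1
  Position 5 ')': depth becomes 0
  Position 6 '(': depth becomes 1
  Position 7 ')': depth becomes 0
  Position 8 '(': depth becomes 1
  Position 9 '(': depth becomes 2
  Position 10 ')': depth becomes 1
  Position 11 '(': depth becomes 2
  Position 12 ')': depth becomes 1
  Position 13 ')': depth becomes 0
Maximum depth reached: 2

2


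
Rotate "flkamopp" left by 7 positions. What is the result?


Input: "flkamopp", rotate left by 7
First 7 characters: "flkamop"
Remaining characters: "p"
Concatenate remaining + first: "p" + "flkamop" = "pflkamop"

pflkamop


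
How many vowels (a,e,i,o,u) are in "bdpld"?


Input: bdpld
Checking each character:
  'b' at position 0: consonant
  'd' at position 1: consonant
  'p' at position 2: consonant
  'l' at position 3: consonant
  'd' at position 4: consonant
Total vowels: 0

0


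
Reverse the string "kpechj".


Input: kpechj
Reading characters right to left:
  Position 5: 'j'
  Position 4: 'h'
  Position 3: 'c'
  Position 2: 'e'
  Position 1: 'p'
  Position 0: 'k'
Reversed: jhcepk

jhcepk


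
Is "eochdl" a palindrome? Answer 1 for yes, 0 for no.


Input: eochdl
Reversed: ldhcoe
  Compare pos 0 ('e') with pos 5 ('l'): MISMATCH
  Compare pos 1 ('o') with pos 4 ('d'): MISMATCH
  Compare pos 2 ('c') with pos 3 ('h'): MISMATCH
Result: not a palindrome

0


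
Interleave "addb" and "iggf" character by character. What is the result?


Interleaving "addb" and "iggf":
  Position 0: 'a' from first, 'i' from second => "ai"
  Position 1: 'd' from first, 'g' from second => "dg"
  Position 2: 'd' from first, 'g' from second => "dg"
  Position 3: 'b' from first, 'f' from second => "bf"
Result: aidgdgbf

aidgdgbf


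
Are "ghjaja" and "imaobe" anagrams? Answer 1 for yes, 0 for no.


Strings: "ghjaja", "imaobe"
Sorted first:  aaghjj
Sorted second: abeimo
Differ at position 1: 'a' vs 'b' => not anagrams

0


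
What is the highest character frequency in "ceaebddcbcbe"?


Input: ceaebddcbcbe
Character counts:
  'a': 1
  'b': 3
  'c': 3
  'd': 2
  'e': 3
Maximum frequency: 3

3


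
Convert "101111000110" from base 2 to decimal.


Input: "101111000110" in base 2
Positional expansion:
  Digit '1' (value 1) x 2^11 = 2048
  Digit '0' (value 0) x 2^10 = 0
  Digit '1' (value 1) x 2^9 = 512
  Digit '1' (value 1) x 2^8 = 256
  Digit '1' (value 1) x 2^7 = 128
  Digit '1' (value 1) x 2^6 = 64
  Digit '0' (value 0) x 2^5 = 0
  Digit '0' (value 0) x 2^4 = 0
  Digit '0' (value 0) x 2^3 = 0
  Digit '1' (value 1) x 2^2 = 4
  Digit '1' (value 1) x 2^1 = 2
  Digit '0' (value 0) x 2^0 = 0
Sum = 3014

3014


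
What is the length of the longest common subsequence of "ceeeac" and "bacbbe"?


LCS of "ceeeac" and "bacbbe"
DP table:
           b    a    c    b    b    e
      0    0    0    0    0    0    0
  c   0    0    0    1    1    1    1
  e   0    0    0    1    1    1    2
  e   0    0    0    1    1    1    2
  e   0    0    0    1    1    1    2
  a   0    0    1    1    1    1    2
  c   0    0    1    2    2    2    2
LCS length = dp[6][6] = 2

2


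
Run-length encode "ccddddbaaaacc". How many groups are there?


Input: ccddddbaaaacc
Scanning for consecutive runs:
  Group 1: 'c' x 2 (positions 0-1)
  Group 2: 'd' x 4 (positions 2-5)
  Group 3: 'b' x 1 (positions 6-6)
  Group 4: 'a' x 4 (positions 7-10)
  Group 5: 'c' x 2 (positions 11-12)
Total groups: 5

5


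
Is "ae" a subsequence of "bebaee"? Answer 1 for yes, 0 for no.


Check if "ae" is a subsequence of "bebaee"
Greedy scan:
  Position 0 ('b'): no match needed
  Position 1 ('e'): no match needed
  Position 2 ('b'): no match needed
  Position 3 ('a'): matches sub[0] = 'a'
  Position 4 ('e'): matches sub[1] = 'e'
  Position 5 ('e'): no match needed
All 2 characters matched => is a subsequence

1


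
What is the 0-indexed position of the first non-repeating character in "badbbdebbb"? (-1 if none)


Input: badbbdebbb
Character frequencies:
  'a': 1
  'b': 6
  'd': 2
  'e': 1
Scanning left to right for freq == 1:
  Position 0 ('b'): freq=6, skip
  Position 1 ('a'): unique! => answer = 1

1


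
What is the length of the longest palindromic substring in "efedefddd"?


Input: "efedefddd"
Checking substrings for palindromes:
  [1:6] "fedef" (len 5) => palindrome
  [0:3] "efe" (len 3) => palindrome
  [2:5] "ede" (len 3) => palindrome
  [6:9] "ddd" (len 3) => palindrome
  [6:8] "dd" (len 2) => palindrome
  [7:9] "dd" (len 2) => palindrome
Longest palindromic substring: "fedef" with length 5

5


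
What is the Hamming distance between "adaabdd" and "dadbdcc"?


Comparing "adaabdd" and "dadbdcc" position by position:
  Position 0: 'a' vs 'd' => differ
  Position 1: 'd' vs 'a' => differ
  Position 2: 'a' vs 'd' => differ
  Position 3: 'a' vs 'b' => differ
  Position 4: 'b' vs 'd' => differ
  Position 5: 'd' vs 'c' => differ
  Position 6: 'd' vs 'c' => differ
Total differences (Hamming distance): 7

7


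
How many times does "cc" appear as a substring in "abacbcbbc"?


Searching for "cc" in "abacbcbbc"
Scanning each position:
  Position 0: "ab" => no
  Position 1: "ba" => no
  Position 2: "ac" => no
  Position 3: "cb" => no
  Position 4: "bc" => no
  Position 5: "cb" => no
  Position 6: "bb" => no
  Position 7: "bc" => no
Total occurrences: 0

0


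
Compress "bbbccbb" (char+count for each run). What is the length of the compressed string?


Input: bbbccbb
Runs:
  'b' x 3 => "b3"
  'c' x 2 => "c2"
  'b' x 2 => "b2"
Compressed: "b3c2b2"
Compressed length: 6

6


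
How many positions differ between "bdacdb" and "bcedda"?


Comparing "bdacdb" and "bcedda" position by position:
  Position 0: 'b' vs 'b' => same
  Position 1: 'd' vs 'c' => DIFFER
  Position 2: 'a' vs 'e' => DIFFER
  Position 3: 'c' vs 'd' => DIFFER
  Position 4: 'd' vs 'd' => same
  Position 5: 'b' vs 'a' => DIFFER
Positions that differ: 4

4


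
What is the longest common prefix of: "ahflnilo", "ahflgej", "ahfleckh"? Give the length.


Words: ahflnilo, ahflgej, ahfleckh
  Position 0: all 'a' => match
  Position 1: all 'h' => match
  Position 2: all 'f' => match
  Position 3: all 'l' => match
  Position 4: ('n', 'g', 'e') => mismatch, stop
LCP = "ahfl" (length 4)

4


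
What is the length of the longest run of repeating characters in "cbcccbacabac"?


Input: "cbcccbacabac"
Scanning for longest run:
  Position 1 ('b'): new char, reset run to 1
  Position 2 ('c'): new char, reset run to 1
  Position 3 ('c'): continues run of 'c', length=2
  Position 4 ('c'): continues run of 'c', length=3
  Position 5 ('b'): new char, reset run to 1
  Position 6 ('a'): new char, reset run to 1
  Position 7 ('c'): new char, reset run to 1
  Position 8 ('a'): new char, reset run to 1
  Position 9 ('b'): new char, reset run to 1
  Position 10 ('a'): new char, reset run to 1
  Position 11 ('c'): new char, reset run to 1
Longest run: 'c' with length 3

3


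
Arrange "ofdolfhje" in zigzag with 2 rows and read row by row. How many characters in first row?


Zigzag "ofdolfhje" into 2 rows:
Placing characters:
  'o' => row 0
  'f' => row 1
  'd' => row 0
  'o' => row 1
  'l' => row 0
  'f' => row 1
  'h' => row 0
  'j' => row 1
  'e' => row 0
Rows:
  Row 0: "odlhe"
  Row 1: "fofj"
First row length: 5

5


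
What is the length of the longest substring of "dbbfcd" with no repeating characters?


Input: "dbbfcd"
Sliding window (track last position of each char):
  Position 0 ('d'): window [0,0] length 1 -- new best
  Position 1 ('b'): window [0,1] length 2 -- new best
  Position 2 ('b'): repeat (last at 1), move window start to 2
  Position 2 ('b'): window [2,2] length 1
  Position 3 ('f'): window [2,3] length 2
  Position 4 ('c'): window [2,4] length 3 -- new best
  Position 5 ('d'): window [2,5] length 4 -- new best
Longest substring with no repeats: "bfcd" with length 4

4


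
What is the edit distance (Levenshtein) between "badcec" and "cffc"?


Computing edit distance: "badcec" -> "cffc"
DP table:
           c    f    f    c
      0    1    2    3    4
  b   1    1    2    3    4
  a   2    2    2    3    4
  d   3    3    3    3    4
  c   4    3    4    4    3
  e   5    4    4    5    4
  c   6    5    5    5    5
Edit distance = dp[6][4] = 5

5


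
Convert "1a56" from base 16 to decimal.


Input: "1a56" in base 16
Positional expansion:
  Digit '1' (value 1) x 16^3 = 4096
  Digit 'a' (value 10) x 16^2 = 2560
  Digit '5' (value 5) x 16^1 = 80
  Digit '6' (value 6) x 16^0 = 6
Sum = 6742

6742


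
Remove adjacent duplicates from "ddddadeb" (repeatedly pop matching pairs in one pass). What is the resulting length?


Input: ddddadeb
Stack-based adjacent duplicate removal:
  Read 'd': push. Stack: d
  Read 'd': matches stack top 'd' => pop. Stack: (empty)
  Read 'd': push. Stack: d
  Read 'd': matches stack top 'd' => pop. Stack: (empty)
  Read 'a': push. Stack: a
  Read 'd': push. Stack: ad
  Read 'e': push. Stack: ade
  Read 'b': push. Stack: adeb
Final stack: "adeb" (length 4)

4


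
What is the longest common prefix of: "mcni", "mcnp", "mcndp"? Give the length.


Words: mcni, mcnp, mcndp
  Position 0: all 'm' => match
  Position 1: all 'c' => match
  Position 2: all 'n' => match
  Position 3: ('i', 'p', 'd') => mismatch, stop
LCP = "mcn" (length 3)

3


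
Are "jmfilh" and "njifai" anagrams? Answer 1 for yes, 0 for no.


Strings: "jmfilh", "njifai"
Sorted first:  fhijlm
Sorted second: afiijn
Differ at position 0: 'f' vs 'a' => not anagrams

0


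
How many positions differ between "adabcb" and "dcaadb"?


Comparing "adabcb" and "dcaadb" position by position:
  Position 0: 'a' vs 'd' => DIFFER
  Position 1: 'd' vs 'c' => DIFFER
  Position 2: 'a' vs 'a' => same
  Position 3: 'b' vs 'a' => DIFFER
  Position 4: 'c' vs 'd' => DIFFER
  Position 5: 'b' vs 'b' => same
Positions that differ: 4

4


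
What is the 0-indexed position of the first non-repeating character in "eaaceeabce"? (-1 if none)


Input: eaaceeabce
Character frequencies:
  'a': 3
  'b': 1
  'c': 2
  'e': 4
Scanning left to right for freq == 1:
  Position 0 ('e'): freq=4, skip
  Position 1 ('a'): freq=3, skip
  Position 2 ('a'): freq=3, skip
  Position 3 ('c'): freq=2, skip
  Position 4 ('e'): freq=4, skip
  Position 5 ('e'): freq=4, skip
  Position 6 ('a'): freq=3, skip
  Position 7 ('b'): unique! => answer = 7

7


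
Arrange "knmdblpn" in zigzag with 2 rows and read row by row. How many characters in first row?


Zigzag "knmdblpn" into 2 rows:
Placing characters:
  'k' => row 0
  'n' => row 1
  'm' => row 0
  'd' => row 1
  'b' => row 0
  'l' => row 1
  'p' => row 0
  'n' => row 1
Rows:
  Row 0: "kmbp"
  Row 1: "ndln"
First row length: 4

4


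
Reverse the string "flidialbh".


Input: flidialbh
Reading characters right to left:
  Position 8: 'h'
  Position 7: 'b'
  Position 6: 'l'
  Position 5: 'a'
  Position 4: 'i'
  Position 3: 'd'
  Position 2: 'i'
  Position 1: 'l'
  Position 0: 'f'
Reversed: hblaidilf

hblaidilf


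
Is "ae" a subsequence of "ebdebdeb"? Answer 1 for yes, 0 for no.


Check if "ae" is a subsequence of "ebdebdeb"
Greedy scan:
  Position 0 ('e'): no match needed
  Position 1 ('b'): no match needed
  Position 2 ('d'): no match needed
  Position 3 ('e'): no match needed
  Position 4 ('b'): no match needed
  Position 5 ('d'): no match needed
  Position 6 ('e'): no match needed
  Position 7 ('b'): no match needed
Only matched 0/2 characters => not a subsequence

0


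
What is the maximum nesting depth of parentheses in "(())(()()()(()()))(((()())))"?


Input: "(())(()()()(()()))(((()())))"
Tracking depth:
  Position 0 '(': depth becomes 1
  Position 1 '(': depth becomes 2
  Position 2 ')': depth becomes 1
  Position 3 ')': depth becomes 0
  Position 4 '(': depth becomes 1
  Position 5 '(': depth becomes 2
  Position 6 ')': depth becomes 1
  Position 7 '(': depth becomes 2
  Position 8 ')': depth becomes 1
  Position 9 '(': depth becomes 2
  Position 10 ')': depth becomes 1
  Position 11 '(': depth becomes 2
  Position 12 '(': depth becomes 3
  Position 13 ')': depth becomes 2
  Position 14 '(': depth becomes 3
  Position 15 ')': depth becomes 2
  Position 16 ')': depth becomes 1
  Position 17 ')': depth becomes 0
  Position 18 '(': depth becomes 1
  Position 19 '(': depth becomes 2
  Position 20 '(': depth becomes 3
  Position 21 '(': depth becomes 4
  Position 22 ')': depth becomes 3
  Position 23 '(': depth becomes 4
  Position 24 ')': depth becomes 3
  Position 25 ')': depth becomes 2
  Position 26 ')': depth becomes 1
  Position 27 ')': depth becomes 0
Maximum depth reached: 4

4


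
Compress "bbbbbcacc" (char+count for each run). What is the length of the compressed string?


Input: bbbbbcacc
Runs:
  'b' x 5 => "b5"
  'c' x 1 => "c1"
  'a' x 1 => "a1"
  'c' x 2 => "c2"
Compressed: "b5c1a1c2"
Compressed length: 8

8


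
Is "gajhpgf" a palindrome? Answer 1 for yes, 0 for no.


Input: gajhpgf
Reversed: fgphjag
  Compare pos 0 ('g') with pos 6 ('f'): MISMATCH
  Compare pos 1 ('a') with pos 5 ('g'): MISMATCH
  Compare pos 2 ('j') with pos 4 ('p'): MISMATCH
Result: not a palindrome

0


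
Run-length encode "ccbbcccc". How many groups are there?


Input: ccbbcccc
Scanning for consecutive runs:
  Group 1: 'c' x 2 (positions 0-1)
  Group 2: 'b' x 2 (positions 2-3)
  Group 3: 'c' x 4 (positions 4-7)
Total groups: 3

3


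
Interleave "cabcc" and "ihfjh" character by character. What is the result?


Interleaving "cabcc" and "ihfjh":
  Position 0: 'c' from first, 'i' from second => "ci"
  Position 1: 'a' from first, 'h' from second => "ah"
  Position 2: 'b' from first, 'f' from second => "bf"
  Position 3: 'c' from first, 'j' from second => "cj"
  Position 4: 'c' from first, 'h' from second => "ch"
Result: ciahbfcjch

ciahbfcjch


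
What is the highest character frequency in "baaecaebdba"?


Input: baaecaebdba
Character counts:
  'a': 4
  'b': 3
  'c': 1
  'd': 1
  'e': 2
Maximum frequency: 4

4


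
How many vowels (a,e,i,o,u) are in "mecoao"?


Input: mecoao
Checking each character:
  'm' at position 0: consonant
  'e' at position 1: vowel (running total: 1)
  'c' at position 2: consonant
  'o' at position 3: vowel (running total: 2)
  'a' at position 4: vowel (running total: 3)
  'o' at position 5: vowel (running total: 4)
Total vowels: 4

4


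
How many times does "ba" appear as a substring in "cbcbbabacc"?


Searching for "ba" in "cbcbbabacc"
Scanning each position:
  Position 0: "cb" => no
  Position 1: "bc" => no
  Position 2: "cb" => no
  Position 3: "bb" => no
  Position 4: "ba" => MATCH
  Position 5: "ab" => no
  Position 6: "ba" => MATCH
  Position 7: "ac" => no
  Position 8: "cc" => no
Total occurrences: 2

2


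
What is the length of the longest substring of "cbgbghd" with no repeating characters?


Input: "cbgbghd"
Sliding window (track last position of each char):
  Position 0 ('c'): window [0,0] length 1 -- new best
  Position 1 ('b'): window [0,1] length 2 -- new best
  Position 2 ('g'): window [0,2] length 3 -- new best
  Position 3 ('b'): repeat (last at 1), move window start to 2
  Position 3 ('b'): window [2,3] length 2
  Position 4 ('g'): repeat (last at 2), move window start to 3
  Position 4 ('g'): window [3,4] length 2
  Position 5 ('h'): window [3,5] length 3
  Position 6 ('d'): window [3,6] length 4 -- new best
Longest substring with no repeats: "bghd" with length 4

4


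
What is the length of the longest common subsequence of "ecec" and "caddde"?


LCS of "ecec" and "caddde"
DP table:
           c    a    d    d    d    e
      0    0    0    0    0    0    0
  e   0    0    0    0    0    0    1
  c   0    1    1    1    1    1    1
  e   0    1    1    1    1    1    2
  c   0    1    1    1    1    1    2
LCS length = dp[4][6] = 2

2


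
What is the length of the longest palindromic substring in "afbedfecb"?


Input: "afbedfecb"
Checking substrings for palindromes:
  No multi-char palindromic substrings found
Longest palindromic substring: "a" with length 1

1


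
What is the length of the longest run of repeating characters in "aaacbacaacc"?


Input: "aaacbacaacc"
Scanning for longest run:
  Position 1 ('a'): continues run of 'a', length=2
  Position 2 ('a'): continues run of 'a', length=3
  Position 3 ('c'): new char, reset run to 1
  Position 4 ('b'): new char, reset run to 1
  Position 5 ('a'): new char, reset run to 1
  Position 6 ('c'): new char, reset run to 1
  Position 7 ('a'): new char, reset run to 1
  Position 8 ('a'): continues run of 'a', length=2
  Position 9 ('c'): new char, reset run to 1
  Position 10 ('c'): continues run of 'c', length=2
Longest run: 'a' with length 3

3


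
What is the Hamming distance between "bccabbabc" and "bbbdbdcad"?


Comparing "bccabbabc" and "bbbdbdcad" position by position:
  Position 0: 'b' vs 'b' => same
  Position 1: 'c' vs 'b' => differ
  Position 2: 'c' vs 'b' => differ
  Position 3: 'a' vs 'd' => differ
  Position 4: 'b' vs 'b' => same
  Position 5: 'b' vs 'd' => differ
  Position 6: 'a' vs 'c' => differ
  Position 7: 'b' vs 'a' => differ
  Position 8: 'c' vs 'd' => differ
Total differences (Hamming distance): 7

7


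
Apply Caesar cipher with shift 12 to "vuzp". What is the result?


Caesar cipher: shift "vuzp" by 12
  'v' (pos 21) + 12 = pos 7 = 'h'
  'u' (pos 20) + 12 = pos 6 = 'g'
  'z' (pos 25) + 12 = pos 11 = 'l'
  'p' (pos 15) + 12 = pos 1 = 'b'
Result: hglb

hglb


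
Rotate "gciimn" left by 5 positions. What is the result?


Input: "gciimn", rotate left by 5
First 5 characters: "gciim"
Remaining characters: "n"
Concatenate remaining + first: "n" + "gciim" = "ngciim"

ngciim


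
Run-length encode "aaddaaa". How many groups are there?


Input: aaddaaa
Scanning for consecutive runs:
  Group 1: 'a' x 2 (positions 0-1)
  Group 2: 'd' x 2 (positions 2-3)
  Group 3: 'a' x 3 (positions 4-6)
Total groups: 3

3


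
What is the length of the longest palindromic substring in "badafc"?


Input: "badafc"
Checking substrings for palindromes:
  [1:4] "ada" (len 3) => palindrome
Longest palindromic substring: "ada" with length 3

3


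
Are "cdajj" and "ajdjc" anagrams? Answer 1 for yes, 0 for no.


Strings: "cdajj", "ajdjc"
Sorted first:  acdjj
Sorted second: acdjj
Sorted forms match => anagrams

1


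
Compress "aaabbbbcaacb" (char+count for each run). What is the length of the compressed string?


Input: aaabbbbcaacb
Runs:
  'a' x 3 => "a3"
  'b' x 4 => "b4"
  'c' x 1 => "c1"
  'a' x 2 => "a2"
  'c' x 1 => "c1"
  'b' x 1 => "b1"
Compressed: "a3b4c1a2c1b1"
Compressed length: 12

12


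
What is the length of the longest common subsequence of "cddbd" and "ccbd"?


LCS of "cddbd" and "ccbd"
DP table:
           c    c    b    d
      0    0    0    0    0
  c   0    1    1    1    1
  d   0    1    1    1    2
  d   0    1    1    1    2
  b   0    1    1    2    2
  d   0    1    1    2    3
LCS length = dp[5][4] = 3

3


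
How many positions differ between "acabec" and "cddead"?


Comparing "acabec" and "cddead" position by position:
  Position 0: 'a' vs 'c' => DIFFER
  Position 1: 'c' vs 'd' => DIFFER
  Position 2: 'a' vs 'd' => DIFFER
  Position 3: 'b' vs 'e' => DIFFER
  Position 4: 'e' vs 'a' => DIFFER
  Position 5: 'c' vs 'd' => DIFFER
Positions that differ: 6

6


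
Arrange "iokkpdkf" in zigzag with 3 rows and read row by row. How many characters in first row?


Zigzag "iokkpdkf" into 3 rows:
Placing characters:
  'i' => row 0
  'o' => row 1
  'k' => row 2
  'k' => row 1
  'p' => row 0
  'd' => row 1
  'k' => row 2
  'f' => row 1
Rows:
  Row 0: "ip"
  Row 1: "okdf"
  Row 2: "kk"
First row length: 2

2


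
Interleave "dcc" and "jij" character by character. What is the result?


Interleaving "dcc" and "jij":
  Position 0: 'd' from first, 'j' from second => "dj"
  Position 1: 'c' from first, 'i' from second => "ci"
  Position 2: 'c' from first, 'j' from second => "cj"
Result: djcicj

djcicj


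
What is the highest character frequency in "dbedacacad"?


Input: dbedacacad
Character counts:
  'a': 3
  'b': 1
  'c': 2
  'd': 3
  'e': 1
Maximum frequency: 3

3


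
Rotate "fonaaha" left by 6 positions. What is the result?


Input: "fonaaha", rotate left by 6
First 6 characters: "fonaah"
Remaining characters: "a"
Concatenate remaining + first: "a" + "fonaah" = "afonaah"

afonaah


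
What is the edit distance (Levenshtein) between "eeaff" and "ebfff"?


Computing edit distance: "eeaff" -> "ebfff"
DP table:
           e    b    f    f    f
      0    1    2    3    4    5
  e   1    0    1    2    3    4
  e   2    1    1    2    3    4
  a   3    2    2    2    3    4
  f   4    3    3    2    2    3
  f   5    4    4    3    2    2
Edit distance = dp[5][5] = 2

2


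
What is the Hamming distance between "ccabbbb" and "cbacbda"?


Comparing "ccabbbb" and "cbacbda" position by position:
  Position 0: 'c' vs 'c' => same
  Position 1: 'c' vs 'b' => differ
  Position 2: 'a' vs 'a' => same
  Position 3: 'b' vs 'c' => differ
  Position 4: 'b' vs 'b' => same
  Position 5: 'b' vs 'd' => differ
  Position 6: 'b' vs 'a' => differ
Total differences (Hamming distance): 4

4


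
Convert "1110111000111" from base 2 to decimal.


Input: "1110111000111" in base 2
Positional expansion:
  Digit '1' (value 1) x 2^12 = 4096
  Digit '1' (value 1) x 2^11 = 2048
  Digit '1' (value 1) x 2^10 = 1024
  Digit '0' (value 0) x 2^9 = 0
  Digit '1' (value 1) x 2^8 = 256
  Digit '1' (value 1) x 2^7 = 128
  Digit '1' (value 1) x 2^6 = 64
  Digit '0' (value 0) x 2^5 = 0
  Digit '0' (value 0) x 2^4 = 0
  Digit '0' (value 0) x 2^3 = 0
  Digit '1' (value 1) x 2^2 = 4
  Digit '1' (value 1) x 2^1 = 2
  Digit '1' (value 1) x 2^0 = 1
Sum = 7623

7623


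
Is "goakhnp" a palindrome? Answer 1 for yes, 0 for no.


Input: goakhnp
Reversed: pnhkaog
  Compare pos 0 ('g') with pos 6 ('p'): MISMATCH
  Compare pos 1 ('o') with pos 5 ('n'): MISMATCH
  Compare pos 2 ('a') with pos 4 ('h'): MISMATCH
Result: not a palindrome

0


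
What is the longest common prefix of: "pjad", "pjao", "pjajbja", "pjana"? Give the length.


Words: pjad, pjao, pjajbja, pjana
  Position 0: all 'p' => match
  Position 1: all 'j' => match
  Position 2: all 'a' => match
  Position 3: ('d', 'o', 'j', 'n') => mismatch, stop
LCP = "pja" (length 3)

3
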